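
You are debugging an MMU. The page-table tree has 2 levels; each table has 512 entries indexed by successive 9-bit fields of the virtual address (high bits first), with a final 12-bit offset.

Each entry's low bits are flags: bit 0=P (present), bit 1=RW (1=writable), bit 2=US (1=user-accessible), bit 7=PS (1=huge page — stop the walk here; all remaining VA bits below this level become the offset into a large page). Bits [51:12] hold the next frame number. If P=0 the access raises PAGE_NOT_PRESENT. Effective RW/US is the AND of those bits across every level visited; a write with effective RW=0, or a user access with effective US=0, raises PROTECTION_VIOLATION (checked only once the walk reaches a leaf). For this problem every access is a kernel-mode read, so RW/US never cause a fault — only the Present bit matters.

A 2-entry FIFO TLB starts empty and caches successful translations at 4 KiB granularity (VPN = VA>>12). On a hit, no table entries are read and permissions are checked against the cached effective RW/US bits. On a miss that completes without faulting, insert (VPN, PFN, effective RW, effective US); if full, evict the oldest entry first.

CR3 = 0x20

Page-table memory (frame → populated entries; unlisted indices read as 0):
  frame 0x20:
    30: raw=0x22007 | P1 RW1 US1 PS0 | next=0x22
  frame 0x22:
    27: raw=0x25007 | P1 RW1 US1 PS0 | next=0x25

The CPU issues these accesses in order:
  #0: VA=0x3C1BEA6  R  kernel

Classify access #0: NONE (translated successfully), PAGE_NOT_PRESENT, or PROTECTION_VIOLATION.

Walk each access:
#0 VA=0x3C1BEA6 (r,kernel):
  L0: frame=0x20 idx=30 entry=0x22007 [P=1 RW=1 US=1 PS=0]
  L1: frame=0x22 idx=27 entry=0x25007 [P=1 RW=1 US=1 PS=0]
  → PA=0x25EA6  (2 entries read)

Access #0 fault: NONE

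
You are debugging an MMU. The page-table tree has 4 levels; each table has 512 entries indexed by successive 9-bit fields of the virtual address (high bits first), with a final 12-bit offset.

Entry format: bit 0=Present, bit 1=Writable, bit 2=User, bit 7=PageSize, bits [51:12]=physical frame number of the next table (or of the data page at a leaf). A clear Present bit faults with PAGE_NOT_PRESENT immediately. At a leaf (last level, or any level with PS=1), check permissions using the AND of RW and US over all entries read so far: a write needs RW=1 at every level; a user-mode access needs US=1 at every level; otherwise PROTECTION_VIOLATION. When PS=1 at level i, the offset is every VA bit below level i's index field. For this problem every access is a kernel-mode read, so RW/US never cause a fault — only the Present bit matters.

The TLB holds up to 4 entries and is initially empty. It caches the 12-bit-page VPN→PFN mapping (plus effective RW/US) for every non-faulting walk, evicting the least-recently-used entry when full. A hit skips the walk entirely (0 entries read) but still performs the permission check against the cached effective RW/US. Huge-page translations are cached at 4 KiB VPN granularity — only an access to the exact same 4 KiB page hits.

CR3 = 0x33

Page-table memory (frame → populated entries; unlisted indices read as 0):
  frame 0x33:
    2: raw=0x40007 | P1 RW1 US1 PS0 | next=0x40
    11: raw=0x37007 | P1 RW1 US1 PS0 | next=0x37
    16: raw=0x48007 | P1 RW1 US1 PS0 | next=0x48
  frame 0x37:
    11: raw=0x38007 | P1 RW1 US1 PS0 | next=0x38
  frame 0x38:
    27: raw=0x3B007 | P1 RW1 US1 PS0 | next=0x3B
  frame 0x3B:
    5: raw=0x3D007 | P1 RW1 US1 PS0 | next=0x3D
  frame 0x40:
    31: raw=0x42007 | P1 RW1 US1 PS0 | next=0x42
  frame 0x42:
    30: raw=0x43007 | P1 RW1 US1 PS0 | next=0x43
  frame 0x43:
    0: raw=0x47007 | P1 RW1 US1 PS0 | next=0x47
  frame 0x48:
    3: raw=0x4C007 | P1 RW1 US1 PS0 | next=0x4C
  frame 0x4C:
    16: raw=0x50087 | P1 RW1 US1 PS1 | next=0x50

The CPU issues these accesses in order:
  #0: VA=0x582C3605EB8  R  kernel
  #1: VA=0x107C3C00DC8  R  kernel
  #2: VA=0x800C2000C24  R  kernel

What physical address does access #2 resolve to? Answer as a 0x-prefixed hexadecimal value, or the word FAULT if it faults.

Walk each access:
#0 VA=0x582C3605EB8 (r,kernel):
  lvl0: tbl 0x33, slot 11 ⇒ 0x37007 (P1/RW1/US1/PS0)
  lvl1: tbl 0x37, slot 11 ⇒ 0x38007 (P1/RW1/US1/PS0)
  lvl2: tbl 0x38, slot 27 ⇒ 0x3B007 (P1/RW1/US1/PS0)
  lvl3: tbl 0x3B, slot 5 ⇒ 0x3D007 (P1/RW1/US1/PS0)
  → PA=0x3DEB8  (4 entries read)
#1 VA=0x107C3C00DC8 (r,kernel):
  lvl0: tbl 0x33, slot 2 ⇒ 0x40007 (P1/RW1/US1/PS0)
  lvl1: tbl 0x40, slot 31 ⇒ 0x42007 (P1/RW1/US1/PS0)
  lvl2: tbl 0x42, slot 30 ⇒ 0x43007 (P1/RW1/US1/PS0)
  lvl3: tbl 0x43, slot 0 ⇒ 0x47007 (P1/RW1/US1/PS0)
  → PA=0x47DC8  (4 entries read)
#2 VA=0x800C2000C24 (r,kernel):
  lvl0: tbl 0x33, slot 16 ⇒ 0x48007 (P1/RW1/US1/PS0)
  lvl1: tbl 0x48, slot 3 ⇒ 0x4C007 (P1/RW1/US1/PS0)
  lvl2: tbl 0x4C, slot 16 ⇒ 0x50087 (P1/RW1/US1/PS1)
  → PA=0x50C24 (huge @L2)  (3 entries read)

Access #2 PA: 0x50C24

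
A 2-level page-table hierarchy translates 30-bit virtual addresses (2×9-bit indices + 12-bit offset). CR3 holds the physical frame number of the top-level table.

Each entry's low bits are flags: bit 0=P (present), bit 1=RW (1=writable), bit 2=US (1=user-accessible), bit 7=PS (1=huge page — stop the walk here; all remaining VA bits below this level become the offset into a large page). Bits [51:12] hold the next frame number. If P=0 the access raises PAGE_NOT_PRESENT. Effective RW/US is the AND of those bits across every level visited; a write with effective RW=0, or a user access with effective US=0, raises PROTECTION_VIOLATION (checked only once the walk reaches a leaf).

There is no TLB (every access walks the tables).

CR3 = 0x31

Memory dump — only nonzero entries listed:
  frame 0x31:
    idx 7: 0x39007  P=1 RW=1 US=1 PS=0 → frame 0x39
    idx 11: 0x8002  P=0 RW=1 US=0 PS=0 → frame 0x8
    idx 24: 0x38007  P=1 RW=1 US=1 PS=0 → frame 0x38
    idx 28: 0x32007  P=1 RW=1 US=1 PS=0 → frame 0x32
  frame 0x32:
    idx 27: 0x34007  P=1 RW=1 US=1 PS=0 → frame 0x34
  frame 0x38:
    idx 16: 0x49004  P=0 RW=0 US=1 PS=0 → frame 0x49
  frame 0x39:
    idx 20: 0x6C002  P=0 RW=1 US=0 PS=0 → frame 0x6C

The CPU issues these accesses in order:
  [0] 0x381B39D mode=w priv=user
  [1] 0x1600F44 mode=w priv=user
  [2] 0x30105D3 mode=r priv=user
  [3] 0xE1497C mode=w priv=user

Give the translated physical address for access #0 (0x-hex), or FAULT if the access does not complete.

Per-access translation:
#0 VA=0x381B39D (w,user):
  L0 @0x31[28] → 0x32007  P=1,RW=1,US=1,PS=0
  L1 @0x32[27] → 0x34007  P=1,RW=1,US=1,PS=0
  ⇒ phys 0x3439D  [2 reads]
#1 VA=0x1600F44 (w,user):
  L0 @0x31[11] → 0x8002  P=0,RW=1,US=0,PS=0
  ✗ PAGE_NOT_PRESENT  [1 reads]
#2 VA=0x30105D3 (r,user):
  L0 @0x31[24] → 0x38007  P=1,RW=1,US=1,PS=0
  L1 @0x38[16] → 0x49004  P=0,RW=0,US=1,PS=0
  ✗ PAGE_NOT_PRESENT  [2 reads]
#3 VA=0xE1497C (w,user):
  L0 @0x31[7] → 0x39007  P=1,RW=1,US=1,PS=0
  L1 @0x39[20] → 0x6C002  P=0,RW=1,US=0,PS=0
  ✗ PAGE_NOT_PRESENT  [2 reads]

Access #0 PA: 0x3439D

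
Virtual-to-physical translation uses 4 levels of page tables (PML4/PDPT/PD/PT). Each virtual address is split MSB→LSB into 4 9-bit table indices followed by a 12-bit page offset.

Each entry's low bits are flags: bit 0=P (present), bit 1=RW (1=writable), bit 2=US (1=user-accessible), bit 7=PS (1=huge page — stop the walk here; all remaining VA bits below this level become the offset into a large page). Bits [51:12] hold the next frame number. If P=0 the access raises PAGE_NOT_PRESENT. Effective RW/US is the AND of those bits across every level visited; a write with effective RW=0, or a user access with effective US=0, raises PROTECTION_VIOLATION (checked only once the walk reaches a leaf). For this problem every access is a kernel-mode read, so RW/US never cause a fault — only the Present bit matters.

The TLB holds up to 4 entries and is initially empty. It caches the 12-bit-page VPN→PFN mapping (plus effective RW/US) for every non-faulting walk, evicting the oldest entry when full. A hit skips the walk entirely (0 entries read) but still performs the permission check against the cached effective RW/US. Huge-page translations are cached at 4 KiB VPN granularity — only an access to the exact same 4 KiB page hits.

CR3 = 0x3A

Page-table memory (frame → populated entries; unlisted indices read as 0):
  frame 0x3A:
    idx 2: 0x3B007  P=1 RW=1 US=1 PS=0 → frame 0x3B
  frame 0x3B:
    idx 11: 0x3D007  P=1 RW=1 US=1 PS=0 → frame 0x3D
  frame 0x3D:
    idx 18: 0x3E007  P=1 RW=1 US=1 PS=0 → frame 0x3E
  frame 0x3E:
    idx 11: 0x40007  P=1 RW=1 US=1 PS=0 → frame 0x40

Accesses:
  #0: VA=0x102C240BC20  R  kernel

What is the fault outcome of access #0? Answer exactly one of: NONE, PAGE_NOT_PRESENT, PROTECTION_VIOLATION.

Per-access translation:
#0 VA=0x102C240BC20 (r,kernel):
  [0] read 0x3A idx=2: raw=0x3B007 flags P=1 W=1 U=1 S=0
  [1] read 0x3B idx=11: raw=0x3D007 flags P=1 W=1 U=1 S=0
  [2] read 0x3D idx=18: raw=0x3E007 flags P=1 W=1 U=1 S=0
  [3] read 0x3E idx=11: raw=0x40007 flags P=1 W=1 U=1 S=0
  → PA=0x40C20  (4 entries read)

Access #0 fault: NONE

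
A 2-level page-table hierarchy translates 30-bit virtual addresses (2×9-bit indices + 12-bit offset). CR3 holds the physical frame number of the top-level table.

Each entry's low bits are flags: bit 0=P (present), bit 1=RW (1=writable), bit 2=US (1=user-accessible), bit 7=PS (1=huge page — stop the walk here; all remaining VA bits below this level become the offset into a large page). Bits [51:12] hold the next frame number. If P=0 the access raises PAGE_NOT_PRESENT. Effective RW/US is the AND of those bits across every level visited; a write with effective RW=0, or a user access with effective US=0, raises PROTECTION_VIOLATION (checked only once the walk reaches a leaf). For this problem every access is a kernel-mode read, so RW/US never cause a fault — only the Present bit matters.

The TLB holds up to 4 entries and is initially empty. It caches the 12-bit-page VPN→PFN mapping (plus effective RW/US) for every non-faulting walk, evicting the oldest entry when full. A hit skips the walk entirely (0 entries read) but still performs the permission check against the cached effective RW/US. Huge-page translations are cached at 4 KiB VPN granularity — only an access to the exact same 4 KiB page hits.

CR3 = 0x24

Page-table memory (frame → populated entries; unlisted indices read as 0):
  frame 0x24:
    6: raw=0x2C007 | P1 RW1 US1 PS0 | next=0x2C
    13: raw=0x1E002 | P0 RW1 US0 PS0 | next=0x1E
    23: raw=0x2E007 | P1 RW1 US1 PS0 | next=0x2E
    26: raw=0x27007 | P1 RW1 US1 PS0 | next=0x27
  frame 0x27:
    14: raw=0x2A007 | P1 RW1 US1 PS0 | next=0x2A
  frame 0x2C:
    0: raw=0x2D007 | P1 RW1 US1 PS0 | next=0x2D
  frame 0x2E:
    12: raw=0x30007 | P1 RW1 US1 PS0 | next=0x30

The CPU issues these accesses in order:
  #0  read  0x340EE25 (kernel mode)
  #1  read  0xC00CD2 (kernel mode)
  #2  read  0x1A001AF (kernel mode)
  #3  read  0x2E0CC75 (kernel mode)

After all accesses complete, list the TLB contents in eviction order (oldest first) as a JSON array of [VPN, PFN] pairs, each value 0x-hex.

Per-access translation:
#0 VA=0x340EE25 (r,kernel):
  L0: frame=0x24 idx=26 entry=0x27007 [P=1 RW=1 US=1 PS=0]
  L1: frame=0x27 idx=14 entry=0x2A007 [P=1 RW=1 US=1 PS=0]
  ⇒ phys 0x2AE25  [2 reads]
#1 VA=0xC00CD2 (r,kernel):
  L0: frame=0x24 idx=6 entry=0x2C007 [P=1 RW=1 US=1 PS=0]
  L1: frame=0x2C idx=0 entry=0x2D007 [P=1 RW=1 US=1 PS=0]
  ⇒ phys 0x2DCD2  [2 reads]
#2 VA=0x1A001AF (r,kernel):
  L0: frame=0x24 idx=13 entry=0x1E002 [P=0 RW=1 US=0 PS=0]
  → PAGE_NOT_PRESENT  (1 entries read)
#3 VA=0x2E0CC75 (r,kernel):
  L0: frame=0x24 idx=23 entry=0x2E007 [P=1 RW=1 US=1 PS=0]
  L1: frame=0x2E idx=12 entry=0x30007 [P=1 RW=1 US=1 PS=0]
  ⇒ phys 0x30C75  [2 reads]

TLB: [["0x340E", "0x2A"], ["0xC00", "0x2D"], ["0x2E0C", "0x30"]]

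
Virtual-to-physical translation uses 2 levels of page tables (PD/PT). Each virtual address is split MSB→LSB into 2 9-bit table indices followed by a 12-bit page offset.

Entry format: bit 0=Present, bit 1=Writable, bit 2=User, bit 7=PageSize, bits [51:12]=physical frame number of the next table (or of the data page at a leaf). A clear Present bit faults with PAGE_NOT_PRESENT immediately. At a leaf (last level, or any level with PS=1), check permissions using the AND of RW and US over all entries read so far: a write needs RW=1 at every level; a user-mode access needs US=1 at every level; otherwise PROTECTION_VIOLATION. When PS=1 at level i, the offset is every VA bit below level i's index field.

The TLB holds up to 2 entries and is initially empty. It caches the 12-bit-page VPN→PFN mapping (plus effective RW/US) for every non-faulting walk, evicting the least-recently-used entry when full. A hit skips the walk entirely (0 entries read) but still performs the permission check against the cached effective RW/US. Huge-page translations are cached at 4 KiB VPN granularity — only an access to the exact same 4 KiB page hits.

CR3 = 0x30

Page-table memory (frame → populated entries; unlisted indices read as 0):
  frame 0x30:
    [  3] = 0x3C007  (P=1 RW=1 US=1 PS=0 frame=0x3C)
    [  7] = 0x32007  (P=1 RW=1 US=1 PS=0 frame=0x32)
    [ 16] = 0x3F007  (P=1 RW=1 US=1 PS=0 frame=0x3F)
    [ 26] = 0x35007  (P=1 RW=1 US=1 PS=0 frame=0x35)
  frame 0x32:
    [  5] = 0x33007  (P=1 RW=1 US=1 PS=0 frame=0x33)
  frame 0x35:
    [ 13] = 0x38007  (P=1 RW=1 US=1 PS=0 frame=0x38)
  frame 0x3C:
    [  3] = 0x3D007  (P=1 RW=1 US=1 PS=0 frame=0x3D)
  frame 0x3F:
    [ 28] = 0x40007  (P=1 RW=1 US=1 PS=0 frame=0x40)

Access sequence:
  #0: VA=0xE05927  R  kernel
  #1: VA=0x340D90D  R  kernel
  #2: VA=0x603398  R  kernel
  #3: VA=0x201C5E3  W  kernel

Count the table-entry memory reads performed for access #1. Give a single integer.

Trace:
#0 VA=0xE05927 (r,kernel):
  L0: frame=0x30 idx=7 entry=0x32007 [P=1 RW=1 US=1 PS=0]
  L1: frame=0x32 idx=5 entry=0x33007 [P=1 RW=1 US=1 PS=0]
  ✓ 0x33927  — 2 lookups
#1 VA=0x340D90D (r,kernel):
  L0: frame=0x30 idx=26 entry=0x35007 [P=1 RW=1 US=1 PS=0]
  L1: frame=0x35 idx=13 entry=0x38007 [P=1 RW=1 US=1 PS=0]
  ✓ 0x3890D  — 2 lookups
#2 VA=0x603398 (r,kernel):
  L0: frame=0x30 idx=3 entry=0x3C007 [P=1 RW=1 US=1 PS=0]
  L1: frame=0x3C idx=3 entry=0x3D007 [P=1 RW=1 US=1 PS=0]
  ✓ 0x3D398  — 2 lookups
#3 VA=0x201C5E3 (w,kernel):
  L0: frame=0x30 idx=16 entry=0x3F007 [P=1 RW=1 US=1 PS=0]
  L1: frame=0x3F idx=28 entry=0x40007 [P=1 RW=1 US=1 PS=0]
  ✓ 0x405E3  — 2 lookups

Entries read for #1: 2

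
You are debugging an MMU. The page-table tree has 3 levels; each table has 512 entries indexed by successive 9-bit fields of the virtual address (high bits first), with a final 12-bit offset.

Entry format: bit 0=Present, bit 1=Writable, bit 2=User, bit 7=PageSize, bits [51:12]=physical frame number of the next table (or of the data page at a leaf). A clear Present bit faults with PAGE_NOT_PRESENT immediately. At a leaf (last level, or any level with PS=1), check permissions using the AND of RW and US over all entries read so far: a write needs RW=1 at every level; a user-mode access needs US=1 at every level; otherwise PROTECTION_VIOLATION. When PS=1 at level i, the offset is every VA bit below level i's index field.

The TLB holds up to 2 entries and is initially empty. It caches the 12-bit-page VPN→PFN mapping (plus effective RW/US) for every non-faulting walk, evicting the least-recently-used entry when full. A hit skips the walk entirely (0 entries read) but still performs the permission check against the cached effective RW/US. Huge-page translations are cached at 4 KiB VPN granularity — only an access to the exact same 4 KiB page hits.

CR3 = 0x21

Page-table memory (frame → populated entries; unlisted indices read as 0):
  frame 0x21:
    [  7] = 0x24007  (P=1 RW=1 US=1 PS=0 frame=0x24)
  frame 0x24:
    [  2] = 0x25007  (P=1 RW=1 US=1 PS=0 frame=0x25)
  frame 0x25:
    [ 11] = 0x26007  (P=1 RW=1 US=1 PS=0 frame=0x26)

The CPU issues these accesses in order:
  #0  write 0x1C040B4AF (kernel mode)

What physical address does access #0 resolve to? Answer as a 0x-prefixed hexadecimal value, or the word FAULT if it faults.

Walk each access:
#0 VA=0x1C040B4AF (w,kernel):
  lvl0: tbl 0x21, slot 7 ⇒ 0x24007 (P1/RW1/US1/PS0)
  lvl1: tbl 0x24, slot 2 ⇒ 0x25007 (P1/RW1/US1/PS0)
  lvl2: tbl 0x25, slot 11 ⇒ 0x26007 (P1/RW1/US1/PS0)
  ✓ 0x264AF  — 3 lookups

Access #0 PA: 0x264AF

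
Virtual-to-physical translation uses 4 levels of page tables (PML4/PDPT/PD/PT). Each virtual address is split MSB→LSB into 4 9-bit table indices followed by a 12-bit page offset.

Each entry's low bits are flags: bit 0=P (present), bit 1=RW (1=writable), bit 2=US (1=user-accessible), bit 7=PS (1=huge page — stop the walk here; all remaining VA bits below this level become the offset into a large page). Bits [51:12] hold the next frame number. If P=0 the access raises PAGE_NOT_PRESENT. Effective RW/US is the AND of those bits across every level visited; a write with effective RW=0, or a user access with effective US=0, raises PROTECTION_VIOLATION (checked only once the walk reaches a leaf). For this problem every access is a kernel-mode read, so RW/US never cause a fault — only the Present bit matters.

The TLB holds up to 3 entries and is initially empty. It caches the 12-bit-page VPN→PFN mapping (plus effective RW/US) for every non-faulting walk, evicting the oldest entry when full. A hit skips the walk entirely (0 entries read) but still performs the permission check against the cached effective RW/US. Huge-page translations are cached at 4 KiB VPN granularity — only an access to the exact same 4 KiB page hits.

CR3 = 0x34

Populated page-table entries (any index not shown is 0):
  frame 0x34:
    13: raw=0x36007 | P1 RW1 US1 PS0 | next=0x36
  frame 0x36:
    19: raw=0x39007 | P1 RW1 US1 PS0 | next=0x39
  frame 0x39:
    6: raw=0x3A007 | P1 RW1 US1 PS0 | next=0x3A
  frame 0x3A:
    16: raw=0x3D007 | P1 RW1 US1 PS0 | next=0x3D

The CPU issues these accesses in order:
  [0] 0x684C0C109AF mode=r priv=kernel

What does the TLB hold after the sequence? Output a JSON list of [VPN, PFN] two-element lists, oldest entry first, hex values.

Per-access translation:
#0 VA=0x684C0C109AF (r,kernel):
  L0: frame=0x34 idx=13 entry=0x36007 [P=1 RW=1 US=1 PS=0]
  L1: frame=0x36 idx=19 entry=0x39007 [P=1 RW=1 US=1 PS=0]
  L2: frame=0x39 idx=6 entry=0x3A007 [P=1 RW=1 US=1 PS=0]
  L3: frame=0x3A idx=16 entry=0x3D007 [P=1 RW=1 US=1 PS=0]
  → PA=0x3D9AF  (4 entries read)

TLB: [["0x684C0C10", "0x3D"]]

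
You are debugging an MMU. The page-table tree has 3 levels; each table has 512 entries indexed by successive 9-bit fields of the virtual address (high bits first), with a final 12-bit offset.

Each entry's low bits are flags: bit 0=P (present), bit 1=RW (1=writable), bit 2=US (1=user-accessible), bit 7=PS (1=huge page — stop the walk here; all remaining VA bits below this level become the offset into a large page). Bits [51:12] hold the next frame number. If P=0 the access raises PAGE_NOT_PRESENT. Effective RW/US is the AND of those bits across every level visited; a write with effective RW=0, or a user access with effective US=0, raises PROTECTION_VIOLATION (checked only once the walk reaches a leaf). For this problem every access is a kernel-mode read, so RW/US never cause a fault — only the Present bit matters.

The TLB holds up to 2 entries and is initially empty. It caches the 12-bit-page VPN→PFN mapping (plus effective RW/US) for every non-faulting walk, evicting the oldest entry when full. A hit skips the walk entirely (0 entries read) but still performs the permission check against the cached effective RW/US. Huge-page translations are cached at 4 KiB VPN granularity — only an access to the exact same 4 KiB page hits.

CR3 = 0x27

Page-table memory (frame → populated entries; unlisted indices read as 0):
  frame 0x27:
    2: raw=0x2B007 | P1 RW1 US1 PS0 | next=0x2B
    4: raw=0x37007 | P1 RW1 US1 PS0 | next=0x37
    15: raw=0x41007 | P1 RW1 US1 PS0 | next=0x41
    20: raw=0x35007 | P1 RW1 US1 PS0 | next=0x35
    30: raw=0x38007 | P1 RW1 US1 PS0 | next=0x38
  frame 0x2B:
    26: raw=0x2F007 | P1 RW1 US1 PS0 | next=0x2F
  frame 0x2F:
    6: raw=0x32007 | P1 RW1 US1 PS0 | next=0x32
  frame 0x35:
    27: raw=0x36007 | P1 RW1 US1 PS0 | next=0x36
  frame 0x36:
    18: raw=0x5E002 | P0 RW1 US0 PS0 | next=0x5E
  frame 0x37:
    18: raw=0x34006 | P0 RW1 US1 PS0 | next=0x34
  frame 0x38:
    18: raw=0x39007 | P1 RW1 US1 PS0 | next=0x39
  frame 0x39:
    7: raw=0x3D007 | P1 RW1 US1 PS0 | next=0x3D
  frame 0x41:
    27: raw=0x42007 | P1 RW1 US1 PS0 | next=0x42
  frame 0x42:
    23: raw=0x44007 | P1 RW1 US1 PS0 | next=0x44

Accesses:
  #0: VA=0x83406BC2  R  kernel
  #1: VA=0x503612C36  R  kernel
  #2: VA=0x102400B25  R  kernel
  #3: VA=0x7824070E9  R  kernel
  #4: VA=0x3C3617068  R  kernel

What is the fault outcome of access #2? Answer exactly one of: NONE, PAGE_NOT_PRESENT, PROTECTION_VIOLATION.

Walk each access:
#0 VA=0x83406BC2 (r,kernel):
  [0] read 0x27 idx=2: raw=0x2B007 flags P=1 W=1 U=1 S=0
  [1] read 0x2B idx=26: raw=0x2F007 flags P=1 W=1 U=1 S=0
  [2] read 0x2F idx=6: raw=0x32007 flags P=1 W=1 U=1 S=0
  → PA=0x32BC2  (3 entries read)
#1 VA=0x503612C36 (r,kernel):
  [0] read 0x27 idx=20: raw=0x35007 flags P=1 W=1 U=1 S=0
  [1] read 0x35 idx=27: raw=0x36007 flags P=1 W=1 U=1 S=0
  [2] read 0x36 idx=18: raw=0x5E002 flags P=0 W=1 U=0 S=0
  ⇒ fault: PAGE_NOT_PRESENT  — 3 lookups
#2 VA=0x102400B25 (r,kernel):
  [0] read 0x27 idx=4: raw=0x37007 flags P=1 W=1 U=1 S=0
  [1] read 0x37 idx=18: raw=0x34006 flags P=0 W=1 U=1 S=0
  ⇒ fault: PAGE_NOT_PRESENT  — 2 lookups
#3 VA=0x7824070E9 (r,kernel):
  [0] read 0x27 idx=30: raw=0x38007 flags P=1 W=1 U=1 S=0
  [1] read 0x38 idx=18: raw=0x39007 flags P=1 W=1 U=1 S=0
  [2] read 0x39 idx=7: raw=0x3D007 flags P=1 W=1 U=1 S=0
  → PA=0x3D0E9  (3 entries read)
#4 VA=0x3C3617068 (r,kernel):
  [0] read 0x27 idx=15: raw=0x41007 flags P=1 W=1 U=1 S=0
  [1] read 0x41 idx=27: raw=0x42007 flags P=1 W=1 U=1 S=0
  [2] read 0x42 idx=23: raw=0x44007 flags P=1 W=1 U=1 S=0
  → PA=0x44068  (3 entries read)

Access #2 fault: PAGE_NOT_PRESENT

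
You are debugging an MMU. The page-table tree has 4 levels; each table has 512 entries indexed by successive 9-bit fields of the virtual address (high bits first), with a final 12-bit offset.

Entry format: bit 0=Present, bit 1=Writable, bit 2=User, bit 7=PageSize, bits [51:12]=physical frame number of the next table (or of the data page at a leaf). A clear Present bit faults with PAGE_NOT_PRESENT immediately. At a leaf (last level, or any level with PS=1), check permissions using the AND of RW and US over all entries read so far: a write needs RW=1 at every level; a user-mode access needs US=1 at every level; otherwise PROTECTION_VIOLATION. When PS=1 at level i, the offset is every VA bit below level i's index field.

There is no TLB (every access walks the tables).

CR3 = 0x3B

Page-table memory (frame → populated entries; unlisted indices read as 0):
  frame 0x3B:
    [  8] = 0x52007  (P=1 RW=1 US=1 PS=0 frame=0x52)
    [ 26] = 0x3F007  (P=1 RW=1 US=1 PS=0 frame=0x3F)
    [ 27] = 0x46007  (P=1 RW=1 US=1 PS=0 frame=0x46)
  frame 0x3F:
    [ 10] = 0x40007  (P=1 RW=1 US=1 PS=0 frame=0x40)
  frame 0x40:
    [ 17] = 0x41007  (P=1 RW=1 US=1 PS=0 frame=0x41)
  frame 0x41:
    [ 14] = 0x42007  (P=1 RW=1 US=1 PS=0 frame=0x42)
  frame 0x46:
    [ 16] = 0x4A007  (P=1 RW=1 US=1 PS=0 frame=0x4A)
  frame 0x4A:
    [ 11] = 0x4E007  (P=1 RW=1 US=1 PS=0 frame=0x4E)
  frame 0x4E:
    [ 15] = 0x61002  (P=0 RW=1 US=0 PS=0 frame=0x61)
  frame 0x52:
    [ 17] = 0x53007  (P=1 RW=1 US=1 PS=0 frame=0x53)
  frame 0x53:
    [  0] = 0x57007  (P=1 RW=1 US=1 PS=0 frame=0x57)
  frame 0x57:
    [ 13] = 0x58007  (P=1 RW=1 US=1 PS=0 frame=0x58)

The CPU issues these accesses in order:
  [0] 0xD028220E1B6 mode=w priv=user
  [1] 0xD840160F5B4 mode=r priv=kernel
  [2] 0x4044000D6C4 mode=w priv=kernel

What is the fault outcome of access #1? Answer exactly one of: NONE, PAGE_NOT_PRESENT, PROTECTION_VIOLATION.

Walk each access:
#0 VA=0xD028220E1B6 (w,user):
  lvl0: tbl 0x3B, slot 26 ⇒ 0x3F007 (P1/RW1/US1/PS0)
  lvl1: tbl 0x3F, slot 10 ⇒ 0x40007 (P1/RW1/US1/PS0)
  lvl2: tbl 0x40, slot 17 ⇒ 0x41007 (P1/RW1/US1/PS0)
  lvl3: tbl 0x41, slot 14 ⇒ 0x42007 (P1/RW1/US1/PS0)
  ⇒ phys 0x421B6  [4 reads]
#1 VA=0xD840160F5B4 (r,kernel):
  lvl0: tbl 0x3B, slot 27 ⇒ 0x46007 (P1/RW1/US1/PS0)
  lvl1: tbl 0x46, slot 16 ⇒ 0x4A007 (P1/RW1/US1/PS0)
  lvl2: tbl 0x4A, slot 11 ⇒ 0x4E007 (P1/RW1/US1/PS0)
  lvl3: tbl 0x4E, slot 15 ⇒ 0x61002 (P0/RW1/US0/PS0)
  ⇒ fault: PAGE_NOT_PRESENT  — 4 lookups
#2 VA=0x4044000D6C4 (w,kernel):
  lvl0: tbl 0x3B, slot 8 ⇒ 0x52007 (P1/RW1/US1/PS0)
  lvl1: tbl 0x52, slot 17 ⇒ 0x53007 (P1/RW1/US1/PS0)
  lvl2: tbl 0x53, slot 0 ⇒ 0x57007 (P1/RW1/US1/PS0)
  lvl3: tbl 0x57, slot 13 ⇒ 0x58007 (P1/RW1/US1/PS0)
  ⇒ phys 0x586C4  [4 reads]

Access #1 fault: PAGE_NOT_PRESENT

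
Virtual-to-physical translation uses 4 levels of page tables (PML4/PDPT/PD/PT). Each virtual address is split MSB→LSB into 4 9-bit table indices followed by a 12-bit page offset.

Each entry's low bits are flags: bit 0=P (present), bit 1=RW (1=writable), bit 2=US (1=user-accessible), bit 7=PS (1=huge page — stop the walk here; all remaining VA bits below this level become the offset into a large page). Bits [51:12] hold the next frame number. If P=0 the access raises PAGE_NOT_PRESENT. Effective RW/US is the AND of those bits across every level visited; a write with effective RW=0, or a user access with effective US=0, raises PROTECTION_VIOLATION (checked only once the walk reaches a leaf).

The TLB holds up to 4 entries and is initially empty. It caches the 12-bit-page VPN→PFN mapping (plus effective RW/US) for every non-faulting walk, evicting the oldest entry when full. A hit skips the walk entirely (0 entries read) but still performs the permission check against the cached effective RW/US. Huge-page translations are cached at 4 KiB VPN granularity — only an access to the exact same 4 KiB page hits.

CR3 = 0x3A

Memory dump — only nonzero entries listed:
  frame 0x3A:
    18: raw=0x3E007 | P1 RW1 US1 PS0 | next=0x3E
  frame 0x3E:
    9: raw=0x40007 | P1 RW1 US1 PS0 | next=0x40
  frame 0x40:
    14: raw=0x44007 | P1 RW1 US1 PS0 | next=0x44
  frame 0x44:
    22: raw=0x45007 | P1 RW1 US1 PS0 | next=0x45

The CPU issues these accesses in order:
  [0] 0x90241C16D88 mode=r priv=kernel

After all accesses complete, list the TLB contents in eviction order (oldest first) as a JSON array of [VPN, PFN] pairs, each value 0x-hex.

Walk each access:
#0 VA=0x90241C16D88 (r,kernel):
  [0] read 0x3A idx=18: raw=0x3E007 flags P=1 W=1 U=1 S=0
  [1] read 0x3E idx=9: raw=0x40007 flags P=1 W=1 U=1 S=0
  [2] read 0x40 idx=14: raw=0x44007 flags P=1 W=1 U=1 S=0
  [3] read 0x44 idx=22: raw=0x45007 flags P=1 W=1 U=1 S=0
  → PA=0x45D88  (4 entries read)

TLB: [["0x90241C16", "0x45"]]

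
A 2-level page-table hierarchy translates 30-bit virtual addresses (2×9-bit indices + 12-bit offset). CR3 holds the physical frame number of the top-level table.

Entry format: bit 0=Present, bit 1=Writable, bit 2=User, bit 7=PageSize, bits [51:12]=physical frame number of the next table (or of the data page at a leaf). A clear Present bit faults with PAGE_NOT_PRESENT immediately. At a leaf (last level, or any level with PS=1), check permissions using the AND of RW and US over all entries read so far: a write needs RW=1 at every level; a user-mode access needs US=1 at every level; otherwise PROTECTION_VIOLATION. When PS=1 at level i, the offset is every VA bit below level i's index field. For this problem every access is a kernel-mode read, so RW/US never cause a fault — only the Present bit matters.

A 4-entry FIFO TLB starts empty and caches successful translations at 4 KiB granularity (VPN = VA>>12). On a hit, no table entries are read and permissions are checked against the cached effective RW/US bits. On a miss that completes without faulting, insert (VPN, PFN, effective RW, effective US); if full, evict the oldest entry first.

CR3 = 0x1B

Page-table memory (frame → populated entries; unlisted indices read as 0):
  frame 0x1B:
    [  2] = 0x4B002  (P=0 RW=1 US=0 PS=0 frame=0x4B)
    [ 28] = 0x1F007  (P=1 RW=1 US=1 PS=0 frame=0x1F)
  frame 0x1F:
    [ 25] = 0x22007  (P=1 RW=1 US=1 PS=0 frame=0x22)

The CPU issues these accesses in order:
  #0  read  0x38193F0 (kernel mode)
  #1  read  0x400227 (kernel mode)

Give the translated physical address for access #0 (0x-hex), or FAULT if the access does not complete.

Trace:
#0 VA=0x38193F0 (r,kernel):
  L0: frame=0x1B idx=28 entry=0x1F007 [P=1 RW=1 US=1 PS=0]
  L1: frame=0x1F idx=25 entry=0x22007 [P=1 RW=1 US=1 PS=0]
  ✓ 0x223F0  — 2 lookups
#1 VA=0x400227 (r,kernel):
  L0: frame=0x1B idx=2 entry=0x4B002 [P=0 RW=1 US=0 PS=0]
  → PAGE_NOT_PRESENT  (1 entries read)

Access #0 PA: 0x223F0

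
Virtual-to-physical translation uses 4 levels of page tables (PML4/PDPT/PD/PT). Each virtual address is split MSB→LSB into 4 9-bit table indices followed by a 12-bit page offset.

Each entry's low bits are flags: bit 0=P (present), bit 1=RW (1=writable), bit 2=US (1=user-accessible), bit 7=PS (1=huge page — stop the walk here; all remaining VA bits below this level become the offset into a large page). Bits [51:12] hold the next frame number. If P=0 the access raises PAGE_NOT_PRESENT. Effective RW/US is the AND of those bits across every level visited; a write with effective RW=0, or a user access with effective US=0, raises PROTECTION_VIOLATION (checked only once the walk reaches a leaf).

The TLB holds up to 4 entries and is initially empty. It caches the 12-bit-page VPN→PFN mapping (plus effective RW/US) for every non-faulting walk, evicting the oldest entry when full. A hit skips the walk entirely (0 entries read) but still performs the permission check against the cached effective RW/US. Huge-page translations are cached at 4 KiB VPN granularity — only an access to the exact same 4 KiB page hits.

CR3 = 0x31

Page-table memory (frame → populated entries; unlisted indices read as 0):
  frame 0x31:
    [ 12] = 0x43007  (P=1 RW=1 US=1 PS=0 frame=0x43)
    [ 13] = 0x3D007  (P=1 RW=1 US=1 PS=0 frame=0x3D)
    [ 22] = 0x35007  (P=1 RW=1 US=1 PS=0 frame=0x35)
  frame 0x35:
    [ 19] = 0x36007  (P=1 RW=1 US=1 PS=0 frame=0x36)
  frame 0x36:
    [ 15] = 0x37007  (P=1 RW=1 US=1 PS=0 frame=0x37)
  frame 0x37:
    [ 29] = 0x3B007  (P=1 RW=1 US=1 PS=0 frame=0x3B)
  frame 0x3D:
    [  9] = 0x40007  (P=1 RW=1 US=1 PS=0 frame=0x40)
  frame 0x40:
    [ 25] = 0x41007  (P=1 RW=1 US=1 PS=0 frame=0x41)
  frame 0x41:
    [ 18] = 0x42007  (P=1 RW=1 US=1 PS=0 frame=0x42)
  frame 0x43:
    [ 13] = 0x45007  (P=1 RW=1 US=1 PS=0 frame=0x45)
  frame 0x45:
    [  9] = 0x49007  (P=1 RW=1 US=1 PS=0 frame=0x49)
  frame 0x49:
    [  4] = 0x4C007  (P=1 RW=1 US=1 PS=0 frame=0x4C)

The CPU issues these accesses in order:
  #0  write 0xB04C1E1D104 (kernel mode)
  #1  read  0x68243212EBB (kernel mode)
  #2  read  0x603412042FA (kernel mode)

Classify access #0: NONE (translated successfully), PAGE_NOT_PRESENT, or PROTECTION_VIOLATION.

Per-access translation:
#0 VA=0xB04C1E1D104 (w,kernel):
  [0] read 0x31 idx=22: raw=0x35007 flags P=1 W=1 U=1 S=0
  [1] read 0x35 idx=19: raw=0x36007 flags P=1 W=1 U=1 S=0
  [2] read 0x36 idx=15: raw=0x37007 flags P=1 W=1 U=1 S=0
  [3] read 0x37 idx=29: raw=0x3B007 flags P=1 W=1 U=1 S=0
  → PA=0x3B104  (4 entries read)
#1 VA=0x68243212EBB (r,kernel):
  [0] read 0x31 idx=13: raw=0x3D007 flags P=1 W=1 U=1 S=0
  [1] read 0x3D idx=9: raw=0x40007 flags P=1 W=1 U=1 S=0
  [2] read 0x40 idx=25: raw=0x41007 flags P=1 W=1 U=1 S=0
  [3] read 0x41 idx=18: raw=0x42007 flags P=1 W=1 U=1 S=0
  → PA=0x42EBB  (4 entries read)
#2 VA=0x603412042FA (r,kernel):
  [0] read 0x31 idx=12: raw=0x43007 flags P=1 W=1 U=1 S=0
  [1] read 0x43 idx=13: raw=0x45007 flags P=1 W=1 U=1 S=0
  [2] read 0x45 idx=9: raw=0x49007 flags P=1 W=1 U=1 S=0
  [3] read 0x49 idx=4: raw=0x4C007 flags P=1 W=1 U=1 S=0
  → PA=0x4C2FA  (4 entries read)

Access #0 fault: NONE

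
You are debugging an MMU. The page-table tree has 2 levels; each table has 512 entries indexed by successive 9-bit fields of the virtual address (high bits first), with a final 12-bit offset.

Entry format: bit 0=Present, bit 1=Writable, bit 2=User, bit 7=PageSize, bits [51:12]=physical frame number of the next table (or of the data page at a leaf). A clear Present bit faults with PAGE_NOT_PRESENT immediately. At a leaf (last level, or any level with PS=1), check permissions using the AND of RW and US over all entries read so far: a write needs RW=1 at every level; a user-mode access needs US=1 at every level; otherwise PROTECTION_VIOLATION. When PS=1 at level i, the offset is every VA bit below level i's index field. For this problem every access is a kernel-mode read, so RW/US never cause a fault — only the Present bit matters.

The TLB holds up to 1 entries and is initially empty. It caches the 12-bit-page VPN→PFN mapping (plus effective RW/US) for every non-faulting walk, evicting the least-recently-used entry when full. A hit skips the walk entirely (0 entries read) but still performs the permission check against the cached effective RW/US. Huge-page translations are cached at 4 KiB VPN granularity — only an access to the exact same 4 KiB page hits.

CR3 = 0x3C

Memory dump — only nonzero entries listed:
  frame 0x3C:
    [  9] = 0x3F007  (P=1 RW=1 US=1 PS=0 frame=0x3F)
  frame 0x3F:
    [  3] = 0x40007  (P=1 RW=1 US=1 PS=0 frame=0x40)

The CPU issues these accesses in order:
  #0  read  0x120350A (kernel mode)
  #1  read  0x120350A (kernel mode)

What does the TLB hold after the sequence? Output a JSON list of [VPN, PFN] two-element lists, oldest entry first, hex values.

Per-access translation:
#0 VA=0x120350A (r,kernel):
  lvl0: tbl 0x3C, slot 9 ⇒ 0x3F007 (P1/RW1/US1/PS0)
  lvl1: tbl 0x3F, slot 3 ⇒ 0x40007 (P1/RW1/US1/PS0)
  ✓ 0x4050A  — 2 lookups
#1 VA=0x120350A (r,kernel):
  TLB hit vpn=0x1203 → PA=0x4050A

TLB: [["0x1203", "0x40"]]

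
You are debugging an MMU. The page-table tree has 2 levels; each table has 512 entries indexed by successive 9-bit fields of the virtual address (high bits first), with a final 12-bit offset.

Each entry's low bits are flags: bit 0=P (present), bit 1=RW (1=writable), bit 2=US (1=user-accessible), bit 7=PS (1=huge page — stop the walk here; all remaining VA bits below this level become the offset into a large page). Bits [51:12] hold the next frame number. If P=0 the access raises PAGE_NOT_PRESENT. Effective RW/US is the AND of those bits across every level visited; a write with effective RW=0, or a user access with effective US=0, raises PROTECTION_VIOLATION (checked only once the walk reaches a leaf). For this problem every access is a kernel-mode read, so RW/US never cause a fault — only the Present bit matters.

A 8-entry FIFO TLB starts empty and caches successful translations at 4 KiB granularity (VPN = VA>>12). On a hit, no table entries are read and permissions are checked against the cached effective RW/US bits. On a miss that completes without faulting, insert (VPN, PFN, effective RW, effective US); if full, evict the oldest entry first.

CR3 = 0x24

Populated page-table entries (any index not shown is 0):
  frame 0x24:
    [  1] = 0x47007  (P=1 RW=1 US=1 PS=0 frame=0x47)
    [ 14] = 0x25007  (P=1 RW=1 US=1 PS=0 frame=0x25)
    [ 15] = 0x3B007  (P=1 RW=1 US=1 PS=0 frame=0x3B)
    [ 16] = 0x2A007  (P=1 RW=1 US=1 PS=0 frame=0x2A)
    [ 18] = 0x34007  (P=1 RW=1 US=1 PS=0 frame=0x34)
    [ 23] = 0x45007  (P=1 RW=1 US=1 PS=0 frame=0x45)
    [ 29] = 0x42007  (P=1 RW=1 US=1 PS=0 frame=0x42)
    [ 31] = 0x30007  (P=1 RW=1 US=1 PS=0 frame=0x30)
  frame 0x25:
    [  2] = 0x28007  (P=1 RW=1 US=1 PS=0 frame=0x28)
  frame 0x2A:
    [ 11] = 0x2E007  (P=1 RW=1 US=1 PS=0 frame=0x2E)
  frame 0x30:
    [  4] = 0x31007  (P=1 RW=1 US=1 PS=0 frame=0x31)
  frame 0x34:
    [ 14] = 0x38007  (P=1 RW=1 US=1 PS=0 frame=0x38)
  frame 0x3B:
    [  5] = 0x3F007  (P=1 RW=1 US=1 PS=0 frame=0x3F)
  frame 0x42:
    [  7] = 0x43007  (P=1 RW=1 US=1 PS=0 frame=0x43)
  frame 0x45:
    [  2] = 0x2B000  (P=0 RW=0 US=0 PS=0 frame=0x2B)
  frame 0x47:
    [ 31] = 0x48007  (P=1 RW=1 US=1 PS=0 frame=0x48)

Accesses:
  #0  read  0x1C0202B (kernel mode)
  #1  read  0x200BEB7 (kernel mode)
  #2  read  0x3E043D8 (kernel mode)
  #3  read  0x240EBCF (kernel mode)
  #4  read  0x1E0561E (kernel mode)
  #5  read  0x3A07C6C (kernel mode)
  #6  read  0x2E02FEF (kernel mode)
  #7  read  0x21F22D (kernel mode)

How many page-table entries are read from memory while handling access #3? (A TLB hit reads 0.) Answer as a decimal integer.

Trace:
#0 VA=0x1C0202B (r,kernel):
  L0 @0x24[14] → 0x25007  P=1,RW=1,US=1,PS=0
  L1 @0x25[2] → 0x28007  P=1,RW=1,US=1,PS=0
  → PA=0x2802B  (2 entries read)
#1 VA=0x200BEB7 (r,kernel):
  L0 @0x24[16] → 0x2A007  P=1,RW=1,US=1,PS=0
  L1 @0x2A[11] → 0x2E007  P=1,RW=1,US=1,PS=0
  → PA=0x2EEB7  (2 entries read)
#2 VA=0x3E043D8 (r,kernel):
  L0 @0x24[31] → 0x30007  P=1,RW=1,US=1,PS=0
  L1 @0x30[4] → 0x31007  P=1,RW=1,US=1,PS=0
  → PA=0x313D8  (2 entries read)
#3 VA=0x240EBCF (r,kernel):
  L0 @0x24[18] → 0x34007  P=1,RW=1,US=1,PS=0
  L1 @0x34[14] → 0x38007  P=1,RW=1,US=1,PS=0
  → PA=0x38BCF  (2 entries read)
#4 VA=0x1E0561E (r,kernel):
  L0 @0x24[15] → 0x3B007  P=1,RW=1,US=1,PS=0
  L1 @0x3B[5] → 0x3F007  P=1,RW=1,US=1,PS=0
  → PA=0x3F61E  (2 entries read)
#5 VA=0x3A07C6C (r,kernel):
  L0 @0x24[29] → 0x42007  P=1,RW=1,US=1,PS=0
  L1 @0x42[7] → 0x43007  P=1,RW=1,US=1,PS=0
  → PA=0x43C6C  (2 entries read)
#6 VA=0x2E02FEF (r,kernel):
  L0 @0x24[23] → 0x45007  P=1,RW=1,US=1,PS=0
  L1 @0x45[2] → 0x2B000  P=0,RW=0,US=0,PS=0
  ✗ PAGE_NOT_PRESENT  [2 reads]
#7 VA=0x21F22D (r,kernel):
  L0 @0x24[1] → 0x47007  P=1,RW=1,US=1,PS=0
  L1 @0x47[31] → 0x48007  P=1,RW=1,US=1,PS=0
  → PA=0x4822D  (2 entries read)

Entries read for #3: 2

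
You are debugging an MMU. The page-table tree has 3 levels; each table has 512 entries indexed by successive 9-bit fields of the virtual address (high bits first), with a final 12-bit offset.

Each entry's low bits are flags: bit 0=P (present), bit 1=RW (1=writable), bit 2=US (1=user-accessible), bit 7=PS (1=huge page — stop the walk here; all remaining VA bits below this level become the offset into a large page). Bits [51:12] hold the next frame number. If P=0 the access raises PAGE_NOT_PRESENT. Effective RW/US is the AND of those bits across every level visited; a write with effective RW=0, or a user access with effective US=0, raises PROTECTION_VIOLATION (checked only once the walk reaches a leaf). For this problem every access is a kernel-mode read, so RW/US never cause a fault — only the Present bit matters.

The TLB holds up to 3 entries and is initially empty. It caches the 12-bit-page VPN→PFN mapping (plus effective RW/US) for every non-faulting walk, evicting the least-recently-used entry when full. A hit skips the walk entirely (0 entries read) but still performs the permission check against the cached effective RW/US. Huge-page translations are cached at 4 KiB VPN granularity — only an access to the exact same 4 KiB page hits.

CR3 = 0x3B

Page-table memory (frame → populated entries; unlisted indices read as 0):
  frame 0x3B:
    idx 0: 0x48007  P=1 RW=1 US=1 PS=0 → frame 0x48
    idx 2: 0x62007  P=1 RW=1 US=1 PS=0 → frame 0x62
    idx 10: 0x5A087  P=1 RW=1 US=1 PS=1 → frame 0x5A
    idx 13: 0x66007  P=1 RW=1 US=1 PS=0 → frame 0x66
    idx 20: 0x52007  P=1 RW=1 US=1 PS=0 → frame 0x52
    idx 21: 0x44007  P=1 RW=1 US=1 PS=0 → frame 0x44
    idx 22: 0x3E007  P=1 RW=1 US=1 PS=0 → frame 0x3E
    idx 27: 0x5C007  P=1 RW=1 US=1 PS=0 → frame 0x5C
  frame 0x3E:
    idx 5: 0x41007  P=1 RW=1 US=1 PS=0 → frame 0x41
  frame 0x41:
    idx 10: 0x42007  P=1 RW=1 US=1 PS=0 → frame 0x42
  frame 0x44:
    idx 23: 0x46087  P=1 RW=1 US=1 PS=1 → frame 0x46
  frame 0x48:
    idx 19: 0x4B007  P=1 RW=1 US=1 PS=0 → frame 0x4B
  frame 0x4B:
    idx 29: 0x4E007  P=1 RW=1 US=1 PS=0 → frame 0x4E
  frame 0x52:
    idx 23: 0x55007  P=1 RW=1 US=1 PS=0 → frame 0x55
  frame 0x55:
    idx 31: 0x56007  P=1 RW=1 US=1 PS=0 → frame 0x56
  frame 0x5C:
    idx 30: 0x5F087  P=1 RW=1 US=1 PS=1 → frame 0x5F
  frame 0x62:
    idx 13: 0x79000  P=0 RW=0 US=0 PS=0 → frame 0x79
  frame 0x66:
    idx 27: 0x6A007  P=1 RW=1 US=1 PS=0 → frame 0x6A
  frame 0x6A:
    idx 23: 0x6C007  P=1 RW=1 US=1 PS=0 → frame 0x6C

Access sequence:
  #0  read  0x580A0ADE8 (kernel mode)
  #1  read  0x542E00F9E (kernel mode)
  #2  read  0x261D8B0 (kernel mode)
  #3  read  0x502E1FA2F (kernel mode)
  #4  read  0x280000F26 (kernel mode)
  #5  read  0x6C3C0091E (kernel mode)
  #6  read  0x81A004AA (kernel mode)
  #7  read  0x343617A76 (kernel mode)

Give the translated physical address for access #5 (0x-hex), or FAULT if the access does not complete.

Trace:
#0 VA=0x580A0ADE8 (r,kernel):
  lvl0: tbl 0x3B, slot 22 ⇒ 0x3E007 (P1/RW1/US1/PS0)
  lvl1: tbl 0x3E, slot 5 ⇒ 0x41007 (P1/RW1/US1/PS0)
  lvl2: tbl 0x41, slot 10 ⇒ 0x42007 (P1/RW1/US1/PS0)
  ✓ 0x42DE8  — 3 lookups
#1 VA=0x542E00F9E (r,kernel):
  lvl0: tbl 0x3B, slot 21 ⇒ 0x44007 (P1/RW1/US1/PS0)
  lvl1: tbl 0x44, slot 23 ⇒ 0x46087 (P1/RW1/US1/PS1)
  ✓ 0x46F9E (huge @L1)  — 2 lookups
#2 VA=0x261D8B0 (r,kernel):
  lvl0: tbl 0x3B, slot 0 ⇒ 0x48007 (P1/RW1/US1/PS0)
  lvl1: tbl 0x48, slot 19 ⇒ 0x4B007 (P1/RW1/US1/PS0)
  lvl2: tbl 0x4B, slot 29 ⇒ 0x4E007 (P1/RW1/US1/PS0)
  ✓ 0x4E8B0  — 3 lookups
#3 VA=0x502E1FA2F (r,kernel):
  lvl0: tbl 0x3B, slot 20 ⇒ 0x52007 (P1/RW1/US1/PS0)
  lvl1: tbl 0x52, slot 23 ⇒ 0x55007 (P1/RW1/US1/PS0)
  lvl2: tbl 0x55, slot 31 ⇒ 0x56007 (P1/RW1/US1/PS0)
  ✓ 0x56A2F  — 3 lookups
#4 VA=0x280000F26 (r,kernel):
  lvl0: tbl 0x3B, slot 10 ⇒ 0x5A087 (P1/RW1/US1/PS1)
  ✓ 0x5AF26 (huge @L0)  — 1 lookups
#5 VA=0x6C3C0091E (r,kernel):
  lvl0: tbl 0x3B, slot 27 ⇒ 0x5C007 (P1/RW1/US1/PS0)
  lvl1: tbl 0x5C, slot 30 ⇒ 0x5F087 (P1/RW1/US1/PS1)
  ✓ 0x5F91E (huge @L1)  — 2 lookups
#6 VA=0x81A004AA (r,kernel):
  lvl0: tbl 0x3B, slot 2 ⇒ 0x62007 (P1/RW1/US1/PS0)
  lvl1: tbl 0x62, slot 13 ⇒ 0x79000 (P0/RW0/US0/PS0)
  ✗ PAGE_NOT_PRESENT  [2 reads]
#7 VA=0x343617A76 (r,kernel):
  lvl0: tbl 0x3B, slot 13 ⇒ 0x66007 (P1/RW1/US1/PS0)
  lvl1: tbl 0x66, slot 27 ⇒ 0x6A007 (P1/RW1/US1/PS0)
  lvl2: tbl 0x6A, slot 23 ⇒ 0x6C007 (P1/RW1/US1/PS0)
  ✓ 0x6CA76  — 3 lookups

Access #5 PA: 0x5F91E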